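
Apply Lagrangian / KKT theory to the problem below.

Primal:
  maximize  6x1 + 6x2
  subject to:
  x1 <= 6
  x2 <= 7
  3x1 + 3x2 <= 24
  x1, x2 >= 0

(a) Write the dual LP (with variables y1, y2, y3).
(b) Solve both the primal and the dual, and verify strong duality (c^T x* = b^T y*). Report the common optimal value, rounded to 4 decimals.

The standard primal-dual pair for 'max c^T x s.t. A x <= b, x >= 0' is:
  Dual:  min b^T y  s.t.  A^T y >= c,  y >= 0.

So the dual LP is:
  minimize  6y1 + 7y2 + 24y3
  subject to:
    y1 + 3y3 >= 6
    y2 + 3y3 >= 6
    y1, y2, y3 >= 0

Solving the primal: x* = (1, 7).
  primal value c^T x* = 48.
Solving the dual: y* = (0, 0, 2).
  dual value b^T y* = 48.
Strong duality: c^T x* = b^T y*. Confirmed.

48


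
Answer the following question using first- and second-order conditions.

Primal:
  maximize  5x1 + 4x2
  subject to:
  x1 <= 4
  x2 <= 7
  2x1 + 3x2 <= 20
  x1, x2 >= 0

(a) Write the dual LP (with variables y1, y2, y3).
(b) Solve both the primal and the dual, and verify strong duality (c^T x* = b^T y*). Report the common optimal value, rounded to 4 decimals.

The standard primal-dual pair for 'max c^T x s.t. A x <= b, x >= 0' is:
  Dual:  min b^T y  s.t.  A^T y >= c,  y >= 0.

So the dual LP is:
  minimize  4y1 + 7y2 + 20y3
  subject to:
    y1 + 2y3 >= 5
    y2 + 3y3 >= 4
    y1, y2, y3 >= 0

Solving the primal: x* = (4, 4).
  primal value c^T x* = 36.
Solving the dual: y* = (2.3333, 0, 1.3333).
  dual value b^T y* = 36.
Strong duality: c^T x* = b^T y*. Confirmed.

36


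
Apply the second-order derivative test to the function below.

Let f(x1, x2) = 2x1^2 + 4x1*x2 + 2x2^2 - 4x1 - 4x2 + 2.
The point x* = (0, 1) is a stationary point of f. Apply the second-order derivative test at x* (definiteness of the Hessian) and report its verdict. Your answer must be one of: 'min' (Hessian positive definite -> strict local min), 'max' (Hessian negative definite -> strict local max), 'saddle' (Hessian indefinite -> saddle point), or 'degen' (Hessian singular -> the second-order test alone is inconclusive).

Compute the Hessian H = grad^2 f:
  H = [[4, 4], [4, 4]]
Verify stationarity: grad f(x*) = H x* + g = (0, 0).
Eigenvalues of H: 0, 8.
H has a zero eigenvalue (singular; positive semidefinite but not definite), so H is neither positive definite, negative definite, nor indefinite. The second-order test alone is inconclusive -> degen.
(Indeed, f is constant along the null direction of H through x*, so x* is not a strict local extremum.)

degen


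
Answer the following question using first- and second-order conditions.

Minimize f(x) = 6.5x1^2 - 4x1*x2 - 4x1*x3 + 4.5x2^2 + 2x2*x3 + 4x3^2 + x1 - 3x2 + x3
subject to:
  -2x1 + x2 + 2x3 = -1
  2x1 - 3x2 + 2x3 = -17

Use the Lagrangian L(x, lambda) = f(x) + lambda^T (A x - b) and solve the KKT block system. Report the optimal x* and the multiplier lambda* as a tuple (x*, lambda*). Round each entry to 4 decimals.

Form the Lagrangian:
  L(x, lambda) = (1/2) x^T Q x + c^T x + lambda^T (A x - b)
Stationarity (grad_x L = 0): Q x + c + A^T lambda = 0.
Primal feasibility: A x = b.

This gives the KKT block system:
  [ Q   A^T ] [ x     ]   [-c ]
  [ A    0  ] [ lambda ] = [ b ]

Solving the linear system:
  x*      = (-1.25, 2.75, -3.125)
  lambda* = (-0.0625, 6.8125)
  f(x*)   = 51.5625

x* = (-1.25, 2.75, -3.125), lambda* = (-0.0625, 6.8125)


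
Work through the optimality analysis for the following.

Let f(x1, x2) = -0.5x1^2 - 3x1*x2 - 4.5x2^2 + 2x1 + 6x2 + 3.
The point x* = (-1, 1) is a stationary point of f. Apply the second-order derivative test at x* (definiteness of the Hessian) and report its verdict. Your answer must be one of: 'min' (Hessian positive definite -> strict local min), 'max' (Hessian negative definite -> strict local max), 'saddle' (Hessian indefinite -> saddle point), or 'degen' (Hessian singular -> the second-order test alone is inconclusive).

Compute the Hessian H = grad^2 f:
  H = [[-1, -3], [-3, -9]]
Verify stationarity: grad f(x*) = H x* + g = (0, 0).
Eigenvalues of H: -10, 0.
H has a zero eigenvalue (singular; negative semidefinite but not definite), so H is neither positive definite, negative definite, nor indefinite. The second-order test alone is inconclusive -> degen.
(Indeed, f is constant along the null direction of H through x*, so x* is not a strict local extremum.)

degen


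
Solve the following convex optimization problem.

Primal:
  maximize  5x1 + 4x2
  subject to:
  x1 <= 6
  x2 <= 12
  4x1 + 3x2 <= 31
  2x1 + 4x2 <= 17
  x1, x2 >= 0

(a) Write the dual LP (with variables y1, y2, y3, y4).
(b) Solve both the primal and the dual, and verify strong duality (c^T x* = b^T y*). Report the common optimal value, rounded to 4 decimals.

The standard primal-dual pair for 'max c^T x s.t. A x <= b, x >= 0' is:
  Dual:  min b^T y  s.t.  A^T y >= c,  y >= 0.

So the dual LP is:
  minimize  6y1 + 12y2 + 31y3 + 17y4
  subject to:
    y1 + 4y3 + 2y4 >= 5
    y2 + 3y3 + 4y4 >= 4
    y1, y2, y3, y4 >= 0

Solving the primal: x* = (6, 1.25).
  primal value c^T x* = 35.
Solving the dual: y* = (3, 0, 0, 1).
  dual value b^T y* = 35.
Strong duality: c^T x* = b^T y*. Confirmed.

35


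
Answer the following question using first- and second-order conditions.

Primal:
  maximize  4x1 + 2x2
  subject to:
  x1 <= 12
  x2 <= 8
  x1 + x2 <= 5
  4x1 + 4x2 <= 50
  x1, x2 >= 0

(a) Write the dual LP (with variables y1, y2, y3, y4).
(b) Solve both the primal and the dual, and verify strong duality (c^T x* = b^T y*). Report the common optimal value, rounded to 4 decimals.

The standard primal-dual pair for 'max c^T x s.t. A x <= b, x >= 0' is:
  Dual:  min b^T y  s.t.  A^T y >= c,  y >= 0.

So the dual LP is:
  minimize  12y1 + 8y2 + 5y3 + 50y4
  subject to:
    y1 + y3 + 4y4 >= 4
    y2 + y3 + 4y4 >= 2
    y1, y2, y3, y4 >= 0

Solving the primal: x* = (5, 0).
  primal value c^T x* = 20.
Solving the dual: y* = (0, 0, 4, 0).
  dual value b^T y* = 20.
Strong duality: c^T x* = b^T y*. Confirmed.

20


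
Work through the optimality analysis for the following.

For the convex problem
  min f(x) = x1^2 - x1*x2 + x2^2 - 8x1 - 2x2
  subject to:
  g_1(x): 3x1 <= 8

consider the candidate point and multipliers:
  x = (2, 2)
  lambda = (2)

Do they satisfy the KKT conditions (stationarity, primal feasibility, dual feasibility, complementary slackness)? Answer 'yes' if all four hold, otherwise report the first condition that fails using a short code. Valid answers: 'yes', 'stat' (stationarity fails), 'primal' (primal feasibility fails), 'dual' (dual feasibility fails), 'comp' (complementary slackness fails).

Gradient of f: grad f(x) = Q x + c = (-6, 0)
Constraint values g_i(x) = a_i^T x - b_i:
  g_1((2, 2)) = -2
Stationarity residual: grad f(x) + sum_i lambda_i a_i = (0, 0)
  -> stationarity OK
Primal feasibility (all g_i <= 0): OK
Dual feasibility (all lambda_i >= 0): OK
Complementary slackness (lambda_i * g_i(x) = 0 for all i): FAILS

Verdict: the first failing condition is complementary_slackness -> comp.

comp


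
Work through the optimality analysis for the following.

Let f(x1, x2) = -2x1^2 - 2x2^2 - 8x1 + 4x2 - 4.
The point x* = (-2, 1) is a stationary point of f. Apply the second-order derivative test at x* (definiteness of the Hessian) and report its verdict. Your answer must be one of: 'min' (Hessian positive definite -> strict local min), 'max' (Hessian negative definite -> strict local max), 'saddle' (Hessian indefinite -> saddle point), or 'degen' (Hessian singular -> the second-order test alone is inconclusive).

Compute the Hessian H = grad^2 f:
  H = [[-4, 0], [0, -4]]
Verify stationarity: grad f(x*) = H x* + g = (0, 0).
Eigenvalues of H: -4, -4.
Both eigenvalues < 0, so H is negative definite -> x* is a strict local max.

max


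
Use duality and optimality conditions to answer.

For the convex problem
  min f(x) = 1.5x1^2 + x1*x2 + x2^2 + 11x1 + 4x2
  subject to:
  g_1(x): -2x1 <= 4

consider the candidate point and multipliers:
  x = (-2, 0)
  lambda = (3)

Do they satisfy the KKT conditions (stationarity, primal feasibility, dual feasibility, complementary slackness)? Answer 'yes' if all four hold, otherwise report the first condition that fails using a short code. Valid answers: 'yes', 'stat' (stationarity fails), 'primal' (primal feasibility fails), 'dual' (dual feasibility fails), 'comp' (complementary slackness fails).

Gradient of f: grad f(x) = Q x + c = (5, 2)
Constraint values g_i(x) = a_i^T x - b_i:
  g_1((-2, 0)) = 0
Stationarity residual: grad f(x) + sum_i lambda_i a_i = (-1, 2)
  -> stationarity FAILS
Primal feasibility (all g_i <= 0): OK
Dual feasibility (all lambda_i >= 0): OK
Complementary slackness (lambda_i * g_i(x) = 0 for all i): OK

Verdict: the first failing condition is stationarity -> stat.

stat


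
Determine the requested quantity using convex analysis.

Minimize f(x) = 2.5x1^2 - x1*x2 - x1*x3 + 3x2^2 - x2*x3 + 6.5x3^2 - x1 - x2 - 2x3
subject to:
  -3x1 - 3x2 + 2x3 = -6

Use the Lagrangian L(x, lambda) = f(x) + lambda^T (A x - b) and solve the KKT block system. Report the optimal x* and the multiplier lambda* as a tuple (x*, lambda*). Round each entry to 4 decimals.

Form the Lagrangian:
  L(x, lambda) = (1/2) x^T Q x + c^T x + lambda^T (A x - b)
Stationarity (grad_x L = 0): Q x + c + A^T lambda = 0.
Primal feasibility: A x = b.

This gives the KKT block system:
  [ Q   A^T ] [ x     ]   [-c ]
  [ A    0  ] [ lambda ] = [ b ]

Solving the linear system:
  x*      = (1.1249, 0.9642, 0.1337)
  lambda* = (1.1756)
  f(x*)   = 2.3484

x* = (1.1249, 0.9642, 0.1337), lambda* = (1.1756)


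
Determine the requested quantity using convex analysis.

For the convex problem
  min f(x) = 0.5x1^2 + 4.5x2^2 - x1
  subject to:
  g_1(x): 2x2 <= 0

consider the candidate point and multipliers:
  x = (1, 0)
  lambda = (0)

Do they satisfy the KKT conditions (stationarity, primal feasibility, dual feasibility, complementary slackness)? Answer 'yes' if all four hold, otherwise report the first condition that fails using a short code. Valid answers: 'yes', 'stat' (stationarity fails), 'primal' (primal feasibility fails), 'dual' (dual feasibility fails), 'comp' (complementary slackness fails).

Gradient of f: grad f(x) = Q x + c = (0, 0)
Constraint values g_i(x) = a_i^T x - b_i:
  g_1((1, 0)) = 0
Stationarity residual: grad f(x) + sum_i lambda_i a_i = (0, 0)
  -> stationarity OK
Primal feasibility (all g_i <= 0): OK
Dual feasibility (all lambda_i >= 0): OK
Complementary slackness (lambda_i * g_i(x) = 0 for all i): OK

Verdict: yes, KKT holds.

yes


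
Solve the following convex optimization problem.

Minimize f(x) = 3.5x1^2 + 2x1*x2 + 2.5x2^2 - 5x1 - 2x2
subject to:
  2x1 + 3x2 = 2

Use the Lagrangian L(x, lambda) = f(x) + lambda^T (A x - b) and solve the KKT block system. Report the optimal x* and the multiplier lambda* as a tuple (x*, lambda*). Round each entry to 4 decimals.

Form the Lagrangian:
  L(x, lambda) = (1/2) x^T Q x + c^T x + lambda^T (A x - b)
Stationarity (grad_x L = 0): Q x + c + A^T lambda = 0.
Primal feasibility: A x = b.

This gives the KKT block system:
  [ Q   A^T ] [ x     ]   [-c ]
  [ A    0  ] [ lambda ] = [ b ]

Solving the linear system:
  x*      = (0.6949, 0.2034)
  lambda* = (-0.1356)
  f(x*)   = -1.8051

x* = (0.6949, 0.2034), lambda* = (-0.1356)


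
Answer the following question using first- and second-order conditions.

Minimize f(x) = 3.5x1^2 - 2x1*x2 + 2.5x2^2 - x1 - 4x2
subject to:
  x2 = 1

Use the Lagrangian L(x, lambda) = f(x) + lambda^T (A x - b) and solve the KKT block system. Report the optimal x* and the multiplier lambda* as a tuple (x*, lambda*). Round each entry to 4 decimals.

Form the Lagrangian:
  L(x, lambda) = (1/2) x^T Q x + c^T x + lambda^T (A x - b)
Stationarity (grad_x L = 0): Q x + c + A^T lambda = 0.
Primal feasibility: A x = b.

This gives the KKT block system:
  [ Q   A^T ] [ x     ]   [-c ]
  [ A    0  ] [ lambda ] = [ b ]

Solving the linear system:
  x*      = (0.4286, 1)
  lambda* = (-0.1429)
  f(x*)   = -2.1429

x* = (0.4286, 1), lambda* = (-0.1429)


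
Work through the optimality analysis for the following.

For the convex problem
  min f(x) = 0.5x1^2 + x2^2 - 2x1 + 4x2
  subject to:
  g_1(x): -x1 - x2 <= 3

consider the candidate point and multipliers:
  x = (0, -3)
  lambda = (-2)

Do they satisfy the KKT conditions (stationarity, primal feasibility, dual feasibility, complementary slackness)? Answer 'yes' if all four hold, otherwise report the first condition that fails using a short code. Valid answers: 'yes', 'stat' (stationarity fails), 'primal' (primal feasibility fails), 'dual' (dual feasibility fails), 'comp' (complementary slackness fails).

Gradient of f: grad f(x) = Q x + c = (-2, -2)
Constraint values g_i(x) = a_i^T x - b_i:
  g_1((0, -3)) = 0
Stationarity residual: grad f(x) + sum_i lambda_i a_i = (0, 0)
  -> stationarity OK
Primal feasibility (all g_i <= 0): OK
Dual feasibility (all lambda_i >= 0): FAILS
Complementary slackness (lambda_i * g_i(x) = 0 for all i): OK

Verdict: the first failing condition is dual_feasibility -> dual.

dual


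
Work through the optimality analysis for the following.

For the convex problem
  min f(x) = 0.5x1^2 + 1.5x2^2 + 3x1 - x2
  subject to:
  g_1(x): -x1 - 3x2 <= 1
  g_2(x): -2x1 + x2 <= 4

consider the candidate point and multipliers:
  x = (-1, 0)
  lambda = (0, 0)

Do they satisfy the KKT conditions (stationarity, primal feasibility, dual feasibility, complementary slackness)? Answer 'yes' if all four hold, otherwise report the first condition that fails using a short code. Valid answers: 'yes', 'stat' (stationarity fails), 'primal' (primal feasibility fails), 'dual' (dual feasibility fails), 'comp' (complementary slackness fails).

Gradient of f: grad f(x) = Q x + c = (2, -1)
Constraint values g_i(x) = a_i^T x - b_i:
  g_1((-1, 0)) = 0
  g_2((-1, 0)) = -2
Stationarity residual: grad f(x) + sum_i lambda_i a_i = (2, -1)
  -> stationarity FAILS
Primal feasibility (all g_i <= 0): OK
Dual feasibility (all lambda_i >= 0): OK
Complementary slackness (lambda_i * g_i(x) = 0 for all i): OK

Verdict: the first failing condition is stationarity -> stat.

stat


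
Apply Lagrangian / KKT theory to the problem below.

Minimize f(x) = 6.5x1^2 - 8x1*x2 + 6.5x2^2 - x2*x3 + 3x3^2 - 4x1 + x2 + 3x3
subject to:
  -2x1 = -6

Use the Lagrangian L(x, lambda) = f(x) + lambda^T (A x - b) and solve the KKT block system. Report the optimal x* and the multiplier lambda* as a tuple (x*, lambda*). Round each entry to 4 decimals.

Form the Lagrangian:
  L(x, lambda) = (1/2) x^T Q x + c^T x + lambda^T (A x - b)
Stationarity (grad_x L = 0): Q x + c + A^T lambda = 0.
Primal feasibility: A x = b.

This gives the KKT block system:
  [ Q   A^T ] [ x     ]   [-c ]
  [ A    0  ] [ lambda ] = [ b ]

Solving the linear system:
  x*      = (3, 1.7532, -0.2078)
  lambda* = (10.487)
  f(x*)   = 26.026

x* = (3, 1.7532, -0.2078), lambda* = (10.487)


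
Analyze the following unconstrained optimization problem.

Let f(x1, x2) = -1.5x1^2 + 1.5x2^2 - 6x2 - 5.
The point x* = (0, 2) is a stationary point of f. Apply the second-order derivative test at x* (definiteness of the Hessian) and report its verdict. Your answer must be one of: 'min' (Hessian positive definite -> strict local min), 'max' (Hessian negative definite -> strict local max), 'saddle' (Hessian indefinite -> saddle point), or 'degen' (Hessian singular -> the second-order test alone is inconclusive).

Compute the Hessian H = grad^2 f:
  H = [[-3, 0], [0, 3]]
Verify stationarity: grad f(x*) = H x* + g = (0, 0).
Eigenvalues of H: -3, 3.
Eigenvalues have mixed signs, so H is indefinite -> x* is a saddle point.

saddle


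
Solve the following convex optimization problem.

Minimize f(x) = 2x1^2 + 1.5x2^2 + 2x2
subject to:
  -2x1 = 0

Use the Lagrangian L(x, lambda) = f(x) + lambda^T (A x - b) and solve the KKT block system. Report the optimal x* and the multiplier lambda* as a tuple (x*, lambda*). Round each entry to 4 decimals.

Form the Lagrangian:
  L(x, lambda) = (1/2) x^T Q x + c^T x + lambda^T (A x - b)
Stationarity (grad_x L = 0): Q x + c + A^T lambda = 0.
Primal feasibility: A x = b.

This gives the KKT block system:
  [ Q   A^T ] [ x     ]   [-c ]
  [ A    0  ] [ lambda ] = [ b ]

Solving the linear system:
  x*      = (0, -0.6667)
  lambda* = (0)
  f(x*)   = -0.6667

x* = (0, -0.6667), lambda* = (0)


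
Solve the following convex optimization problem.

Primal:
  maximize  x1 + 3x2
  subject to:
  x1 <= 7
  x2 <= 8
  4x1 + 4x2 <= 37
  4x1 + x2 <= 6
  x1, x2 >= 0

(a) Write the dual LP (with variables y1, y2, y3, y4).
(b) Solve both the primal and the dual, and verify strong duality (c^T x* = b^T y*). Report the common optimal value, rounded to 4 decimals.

The standard primal-dual pair for 'max c^T x s.t. A x <= b, x >= 0' is:
  Dual:  min b^T y  s.t.  A^T y >= c,  y >= 0.

So the dual LP is:
  minimize  7y1 + 8y2 + 37y3 + 6y4
  subject to:
    y1 + 4y3 + 4y4 >= 1
    y2 + 4y3 + y4 >= 3
    y1, y2, y3, y4 >= 0

Solving the primal: x* = (0, 6).
  primal value c^T x* = 18.
Solving the dual: y* = (0, 0, 0, 3).
  dual value b^T y* = 18.
Strong duality: c^T x* = b^T y*. Confirmed.

18


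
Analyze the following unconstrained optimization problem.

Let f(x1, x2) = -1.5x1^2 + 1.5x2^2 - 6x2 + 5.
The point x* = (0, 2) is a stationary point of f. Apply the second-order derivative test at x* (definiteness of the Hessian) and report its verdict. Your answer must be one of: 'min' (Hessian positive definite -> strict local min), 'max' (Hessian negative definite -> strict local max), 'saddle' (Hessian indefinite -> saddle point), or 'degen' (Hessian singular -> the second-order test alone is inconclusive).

Compute the Hessian H = grad^2 f:
  H = [[-3, 0], [0, 3]]
Verify stationarity: grad f(x*) = H x* + g = (0, 0).
Eigenvalues of H: -3, 3.
Eigenvalues have mixed signs, so H is indefinite -> x* is a saddle point.

saddle


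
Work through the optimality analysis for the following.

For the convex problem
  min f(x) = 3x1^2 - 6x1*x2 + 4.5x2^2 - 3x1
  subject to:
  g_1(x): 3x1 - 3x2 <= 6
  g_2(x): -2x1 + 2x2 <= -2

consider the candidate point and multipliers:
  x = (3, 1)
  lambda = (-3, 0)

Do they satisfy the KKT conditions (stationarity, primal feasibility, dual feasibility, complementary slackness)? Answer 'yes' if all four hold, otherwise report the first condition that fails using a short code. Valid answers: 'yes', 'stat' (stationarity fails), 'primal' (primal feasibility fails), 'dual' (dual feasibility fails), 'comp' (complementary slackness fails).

Gradient of f: grad f(x) = Q x + c = (9, -9)
Constraint values g_i(x) = a_i^T x - b_i:
  g_1((3, 1)) = 0
  g_2((3, 1)) = -2
Stationarity residual: grad f(x) + sum_i lambda_i a_i = (0, 0)
  -> stationarity OK
Primal feasibility (all g_i <= 0): OK
Dual feasibility (all lambda_i >= 0): FAILS
Complementary slackness (lambda_i * g_i(x) = 0 for all i): OK

Verdict: the first failing condition is dual_feasibility -> dual.

dual


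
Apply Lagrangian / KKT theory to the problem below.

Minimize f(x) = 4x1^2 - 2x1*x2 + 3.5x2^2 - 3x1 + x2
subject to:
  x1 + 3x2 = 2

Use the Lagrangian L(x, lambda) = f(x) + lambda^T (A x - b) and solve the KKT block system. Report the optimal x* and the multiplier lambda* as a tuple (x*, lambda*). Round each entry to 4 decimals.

Form the Lagrangian:
  L(x, lambda) = (1/2) x^T Q x + c^T x + lambda^T (A x - b)
Stationarity (grad_x L = 0): Q x + c + A^T lambda = 0.
Primal feasibility: A x = b.

This gives the KKT block system:
  [ Q   A^T ] [ x     ]   [-c ]
  [ A    0  ] [ lambda ] = [ b ]

Solving the linear system:
  x*      = (0.6154, 0.4615)
  lambda* = (-1)
  f(x*)   = 0.3077

x* = (0.6154, 0.4615), lambda* = (-1)


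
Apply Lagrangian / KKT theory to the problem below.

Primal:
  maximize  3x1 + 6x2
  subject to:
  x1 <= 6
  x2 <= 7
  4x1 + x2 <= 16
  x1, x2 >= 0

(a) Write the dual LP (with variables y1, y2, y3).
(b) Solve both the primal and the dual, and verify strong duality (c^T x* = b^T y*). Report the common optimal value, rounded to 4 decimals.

The standard primal-dual pair for 'max c^T x s.t. A x <= b, x >= 0' is:
  Dual:  min b^T y  s.t.  A^T y >= c,  y >= 0.

So the dual LP is:
  minimize  6y1 + 7y2 + 16y3
  subject to:
    y1 + 4y3 >= 3
    y2 + y3 >= 6
    y1, y2, y3 >= 0

Solving the primal: x* = (2.25, 7).
  primal value c^T x* = 48.75.
Solving the dual: y* = (0, 5.25, 0.75).
  dual value b^T y* = 48.75.
Strong duality: c^T x* = b^T y*. Confirmed.

48.75


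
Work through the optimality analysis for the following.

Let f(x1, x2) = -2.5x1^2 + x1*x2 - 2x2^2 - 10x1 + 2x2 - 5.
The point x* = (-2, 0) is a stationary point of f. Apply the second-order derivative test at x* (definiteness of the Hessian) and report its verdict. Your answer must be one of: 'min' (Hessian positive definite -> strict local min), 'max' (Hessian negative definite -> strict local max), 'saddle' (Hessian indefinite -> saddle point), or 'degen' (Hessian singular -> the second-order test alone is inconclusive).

Compute the Hessian H = grad^2 f:
  H = [[-5, 1], [1, -4]]
Verify stationarity: grad f(x*) = H x* + g = (0, 0).
Eigenvalues of H: -5.618, -3.382.
Both eigenvalues < 0, so H is negative definite -> x* is a strict local max.

max


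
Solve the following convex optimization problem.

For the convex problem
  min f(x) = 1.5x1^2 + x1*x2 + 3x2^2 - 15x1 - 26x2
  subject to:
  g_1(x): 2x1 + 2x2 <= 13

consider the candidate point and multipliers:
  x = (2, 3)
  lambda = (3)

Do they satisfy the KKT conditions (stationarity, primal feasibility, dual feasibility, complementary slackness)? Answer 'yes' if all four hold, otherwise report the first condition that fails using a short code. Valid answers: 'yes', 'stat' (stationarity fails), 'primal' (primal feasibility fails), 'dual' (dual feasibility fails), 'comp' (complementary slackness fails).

Gradient of f: grad f(x) = Q x + c = (-6, -6)
Constraint values g_i(x) = a_i^T x - b_i:
  g_1((2, 3)) = -3
Stationarity residual: grad f(x) + sum_i lambda_i a_i = (0, 0)
  -> stationarity OK
Primal feasibility (all g_i <= 0): OK
Dual feasibility (all lambda_i >= 0): OK
Complementary slackness (lambda_i * g_i(x) = 0 for all i): FAILS

Verdict: the first failing condition is complementary_slackness -> comp.

comp


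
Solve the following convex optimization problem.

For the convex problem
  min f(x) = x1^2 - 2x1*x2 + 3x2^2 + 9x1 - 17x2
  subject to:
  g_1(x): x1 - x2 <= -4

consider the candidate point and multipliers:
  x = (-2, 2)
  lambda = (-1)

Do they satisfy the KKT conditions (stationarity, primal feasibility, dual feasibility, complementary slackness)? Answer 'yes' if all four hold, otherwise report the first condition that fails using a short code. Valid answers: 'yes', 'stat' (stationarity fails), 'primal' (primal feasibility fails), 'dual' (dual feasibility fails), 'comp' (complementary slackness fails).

Gradient of f: grad f(x) = Q x + c = (1, -1)
Constraint values g_i(x) = a_i^T x - b_i:
  g_1((-2, 2)) = 0
Stationarity residual: grad f(x) + sum_i lambda_i a_i = (0, 0)
  -> stationarity OK
Primal feasibility (all g_i <= 0): OK
Dual feasibility (all lambda_i >= 0): FAILS
Complementary slackness (lambda_i * g_i(x) = 0 for all i): OK

Verdict: the first failing condition is dual_feasibility -> dual.

dual


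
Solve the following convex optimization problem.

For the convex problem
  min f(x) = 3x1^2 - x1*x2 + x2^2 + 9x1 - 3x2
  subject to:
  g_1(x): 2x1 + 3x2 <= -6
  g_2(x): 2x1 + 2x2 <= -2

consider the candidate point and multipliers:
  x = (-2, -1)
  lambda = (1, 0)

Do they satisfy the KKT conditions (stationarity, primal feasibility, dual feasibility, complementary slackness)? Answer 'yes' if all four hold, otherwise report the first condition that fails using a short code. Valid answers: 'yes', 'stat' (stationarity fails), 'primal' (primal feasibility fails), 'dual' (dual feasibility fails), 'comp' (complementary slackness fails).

Gradient of f: grad f(x) = Q x + c = (-2, -3)
Constraint values g_i(x) = a_i^T x - b_i:
  g_1((-2, -1)) = -1
  g_2((-2, -1)) = -4
Stationarity residual: grad f(x) + sum_i lambda_i a_i = (0, 0)
  -> stationarity OK
Primal feasibility (all g_i <= 0): OK
Dual feasibility (all lambda_i >= 0): OK
Complementary slackness (lambda_i * g_i(x) = 0 for all i): FAILS

Verdict: the first failing condition is complementary_slackness -> comp.

comp


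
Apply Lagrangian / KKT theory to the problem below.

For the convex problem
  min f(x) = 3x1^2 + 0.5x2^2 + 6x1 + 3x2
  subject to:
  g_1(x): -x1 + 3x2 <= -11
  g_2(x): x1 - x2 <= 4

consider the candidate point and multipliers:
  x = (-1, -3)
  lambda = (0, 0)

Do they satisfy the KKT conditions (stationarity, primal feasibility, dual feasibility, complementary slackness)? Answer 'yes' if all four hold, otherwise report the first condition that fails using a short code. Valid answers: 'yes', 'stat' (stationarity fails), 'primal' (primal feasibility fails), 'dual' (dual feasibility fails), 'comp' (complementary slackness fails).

Gradient of f: grad f(x) = Q x + c = (0, 0)
Constraint values g_i(x) = a_i^T x - b_i:
  g_1((-1, -3)) = 3
  g_2((-1, -3)) = -2
Stationarity residual: grad f(x) + sum_i lambda_i a_i = (0, 0)
  -> stationarity OK
Primal feasibility (all g_i <= 0): FAILS
Dual feasibility (all lambda_i >= 0): OK
Complementary slackness (lambda_i * g_i(x) = 0 for all i): OK

Verdict: the first failing condition is primal_feasibility -> primal.

primal


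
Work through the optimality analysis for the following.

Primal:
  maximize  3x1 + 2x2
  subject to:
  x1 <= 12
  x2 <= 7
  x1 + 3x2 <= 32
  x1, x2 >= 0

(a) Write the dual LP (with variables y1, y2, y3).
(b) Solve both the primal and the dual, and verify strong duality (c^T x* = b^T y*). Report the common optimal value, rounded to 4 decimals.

The standard primal-dual pair for 'max c^T x s.t. A x <= b, x >= 0' is:
  Dual:  min b^T y  s.t.  A^T y >= c,  y >= 0.

So the dual LP is:
  minimize  12y1 + 7y2 + 32y3
  subject to:
    y1 + y3 >= 3
    y2 + 3y3 >= 2
    y1, y2, y3 >= 0

Solving the primal: x* = (12, 6.6667).
  primal value c^T x* = 49.3333.
Solving the dual: y* = (2.3333, 0, 0.6667).
  dual value b^T y* = 49.3333.
Strong duality: c^T x* = b^T y*. Confirmed.

49.3333


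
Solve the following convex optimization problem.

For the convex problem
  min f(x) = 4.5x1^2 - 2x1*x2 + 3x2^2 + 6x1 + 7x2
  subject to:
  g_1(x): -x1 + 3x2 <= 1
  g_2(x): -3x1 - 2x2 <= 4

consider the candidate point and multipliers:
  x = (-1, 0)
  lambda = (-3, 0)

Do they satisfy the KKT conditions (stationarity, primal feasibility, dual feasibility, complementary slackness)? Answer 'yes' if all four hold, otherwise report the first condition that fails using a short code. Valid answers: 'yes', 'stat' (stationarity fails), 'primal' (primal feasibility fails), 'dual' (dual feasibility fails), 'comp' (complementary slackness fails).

Gradient of f: grad f(x) = Q x + c = (-3, 9)
Constraint values g_i(x) = a_i^T x - b_i:
  g_1((-1, 0)) = 0
  g_2((-1, 0)) = -1
Stationarity residual: grad f(x) + sum_i lambda_i a_i = (0, 0)
  -> stationarity OK
Primal feasibility (all g_i <= 0): OK
Dual feasibility (all lambda_i >= 0): FAILS
Complementary slackness (lambda_i * g_i(x) = 0 for all i): OK

Verdict: the first failing condition is dual_feasibility -> dual.

dual


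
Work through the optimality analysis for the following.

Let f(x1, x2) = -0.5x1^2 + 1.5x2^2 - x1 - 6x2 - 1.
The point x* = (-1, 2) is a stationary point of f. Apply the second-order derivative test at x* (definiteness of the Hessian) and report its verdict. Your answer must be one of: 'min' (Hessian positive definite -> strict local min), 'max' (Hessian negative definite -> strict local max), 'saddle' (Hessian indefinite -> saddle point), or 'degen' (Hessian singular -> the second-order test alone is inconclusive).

Compute the Hessian H = grad^2 f:
  H = [[-1, 0], [0, 3]]
Verify stationarity: grad f(x*) = H x* + g = (0, 0).
Eigenvalues of H: -1, 3.
Eigenvalues have mixed signs, so H is indefinite -> x* is a saddle point.

saddle


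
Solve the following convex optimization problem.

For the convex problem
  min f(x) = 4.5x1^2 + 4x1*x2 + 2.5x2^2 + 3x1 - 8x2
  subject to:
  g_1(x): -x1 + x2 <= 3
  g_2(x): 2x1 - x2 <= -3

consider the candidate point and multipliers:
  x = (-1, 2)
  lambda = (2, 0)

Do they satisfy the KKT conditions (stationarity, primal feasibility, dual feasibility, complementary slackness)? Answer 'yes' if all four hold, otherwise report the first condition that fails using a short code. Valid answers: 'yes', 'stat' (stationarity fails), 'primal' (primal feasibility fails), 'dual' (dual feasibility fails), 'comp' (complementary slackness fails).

Gradient of f: grad f(x) = Q x + c = (2, -2)
Constraint values g_i(x) = a_i^T x - b_i:
  g_1((-1, 2)) = 0
  g_2((-1, 2)) = -1
Stationarity residual: grad f(x) + sum_i lambda_i a_i = (0, 0)
  -> stationarity OK
Primal feasibility (all g_i <= 0): OK
Dual feasibility (all lambda_i >= 0): OK
Complementary slackness (lambda_i * g_i(x) = 0 for all i): OK

Verdict: yes, KKT holds.

yes


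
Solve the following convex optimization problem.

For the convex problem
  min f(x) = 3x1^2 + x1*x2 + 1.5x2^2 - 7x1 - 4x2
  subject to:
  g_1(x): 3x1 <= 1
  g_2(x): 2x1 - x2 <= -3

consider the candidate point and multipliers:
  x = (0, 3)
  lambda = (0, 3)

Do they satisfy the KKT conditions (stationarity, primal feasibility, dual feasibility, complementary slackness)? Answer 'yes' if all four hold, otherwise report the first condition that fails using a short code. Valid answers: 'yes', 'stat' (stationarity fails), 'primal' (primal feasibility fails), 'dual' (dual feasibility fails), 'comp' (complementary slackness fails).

Gradient of f: grad f(x) = Q x + c = (-4, 5)
Constraint values g_i(x) = a_i^T x - b_i:
  g_1((0, 3)) = -1
  g_2((0, 3)) = 0
Stationarity residual: grad f(x) + sum_i lambda_i a_i = (2, 2)
  -> stationarity FAILS
Primal feasibility (all g_i <= 0): OK
Dual feasibility (all lambda_i >= 0): OK
Complementary slackness (lambda_i * g_i(x) = 0 for all i): OK

Verdict: the first failing condition is stationarity -> stat.

stat


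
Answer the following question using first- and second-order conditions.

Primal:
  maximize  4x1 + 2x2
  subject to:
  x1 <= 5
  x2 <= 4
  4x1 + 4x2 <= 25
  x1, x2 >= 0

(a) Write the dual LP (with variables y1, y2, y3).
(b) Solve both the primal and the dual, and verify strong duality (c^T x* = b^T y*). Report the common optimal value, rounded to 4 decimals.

The standard primal-dual pair for 'max c^T x s.t. A x <= b, x >= 0' is:
  Dual:  min b^T y  s.t.  A^T y >= c,  y >= 0.

So the dual LP is:
  minimize  5y1 + 4y2 + 25y3
  subject to:
    y1 + 4y3 >= 4
    y2 + 4y3 >= 2
    y1, y2, y3 >= 0

Solving the primal: x* = (5, 1.25).
  primal value c^T x* = 22.5.
Solving the dual: y* = (2, 0, 0.5).
  dual value b^T y* = 22.5.
Strong duality: c^T x* = b^T y*. Confirmed.

22.5


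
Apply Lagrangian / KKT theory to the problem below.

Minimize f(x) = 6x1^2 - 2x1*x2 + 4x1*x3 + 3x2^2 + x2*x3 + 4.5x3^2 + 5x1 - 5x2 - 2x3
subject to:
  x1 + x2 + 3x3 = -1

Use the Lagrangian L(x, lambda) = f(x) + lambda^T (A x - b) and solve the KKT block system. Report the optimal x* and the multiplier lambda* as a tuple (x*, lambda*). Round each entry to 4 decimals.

Form the Lagrangian:
  L(x, lambda) = (1/2) x^T Q x + c^T x + lambda^T (A x - b)
Stationarity (grad_x L = 0): Q x + c + A^T lambda = 0.
Primal feasibility: A x = b.

This gives the KKT block system:
  [ Q   A^T ] [ x     ]   [-c ]
  [ A    0  ] [ lambda ] = [ b ]

Solving the linear system:
  x*      = (-0.4114, 0.4057, -0.3314)
  lambda* = (2.0743)
  f(x*)   = -0.6743

x* = (-0.4114, 0.4057, -0.3314), lambda* = (2.0743)


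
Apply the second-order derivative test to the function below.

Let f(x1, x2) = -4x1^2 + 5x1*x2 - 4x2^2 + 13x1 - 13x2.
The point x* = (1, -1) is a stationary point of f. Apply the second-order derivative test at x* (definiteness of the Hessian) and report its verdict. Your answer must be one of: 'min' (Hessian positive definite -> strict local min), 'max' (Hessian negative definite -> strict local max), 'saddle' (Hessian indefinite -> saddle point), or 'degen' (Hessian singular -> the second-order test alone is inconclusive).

Compute the Hessian H = grad^2 f:
  H = [[-8, 5], [5, -8]]
Verify stationarity: grad f(x*) = H x* + g = (0, 0).
Eigenvalues of H: -13, -3.
Both eigenvalues < 0, so H is negative definite -> x* is a strict local max.

max


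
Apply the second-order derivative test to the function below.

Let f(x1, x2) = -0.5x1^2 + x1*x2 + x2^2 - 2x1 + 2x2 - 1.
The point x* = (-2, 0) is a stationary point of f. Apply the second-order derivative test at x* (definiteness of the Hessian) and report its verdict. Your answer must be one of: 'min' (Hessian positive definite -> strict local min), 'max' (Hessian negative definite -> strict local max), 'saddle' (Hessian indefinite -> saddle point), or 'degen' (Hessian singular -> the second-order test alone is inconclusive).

Compute the Hessian H = grad^2 f:
  H = [[-1, 1], [1, 2]]
Verify stationarity: grad f(x*) = H x* + g = (0, 0).
Eigenvalues of H: -1.3028, 2.3028.
Eigenvalues have mixed signs, so H is indefinite -> x* is a saddle point.

saddle


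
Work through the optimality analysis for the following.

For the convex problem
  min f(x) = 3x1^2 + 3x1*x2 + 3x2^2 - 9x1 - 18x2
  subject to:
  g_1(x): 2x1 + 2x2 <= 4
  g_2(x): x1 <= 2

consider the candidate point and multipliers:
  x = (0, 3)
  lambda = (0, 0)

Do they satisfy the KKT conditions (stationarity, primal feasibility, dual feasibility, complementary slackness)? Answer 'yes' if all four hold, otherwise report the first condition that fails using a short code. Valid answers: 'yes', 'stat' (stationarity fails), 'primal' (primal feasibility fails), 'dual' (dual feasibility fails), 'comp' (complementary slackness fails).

Gradient of f: grad f(x) = Q x + c = (0, 0)
Constraint values g_i(x) = a_i^T x - b_i:
  g_1((0, 3)) = 2
  g_2((0, 3)) = -2
Stationarity residual: grad f(x) + sum_i lambda_i a_i = (0, 0)
  -> stationarity OK
Primal feasibility (all g_i <= 0): FAILS
Dual feasibility (all lambda_i >= 0): OK
Complementary slackness (lambda_i * g_i(x) = 0 for all i): OK

Verdict: the first failing condition is primal_feasibility -> primal.

primal


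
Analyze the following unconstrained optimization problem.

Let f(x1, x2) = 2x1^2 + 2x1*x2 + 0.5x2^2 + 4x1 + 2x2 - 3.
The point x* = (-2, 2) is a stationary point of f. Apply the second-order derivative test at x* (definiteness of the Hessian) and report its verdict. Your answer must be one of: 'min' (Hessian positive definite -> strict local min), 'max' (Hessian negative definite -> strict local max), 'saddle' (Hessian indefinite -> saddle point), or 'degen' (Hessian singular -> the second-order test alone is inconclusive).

Compute the Hessian H = grad^2 f:
  H = [[4, 2], [2, 1]]
Verify stationarity: grad f(x*) = H x* + g = (0, 0).
Eigenvalues of H: 0, 5.
H has a zero eigenvalue (singular; positive semidefinite but not definite), so H is neither positive definite, negative definite, nor indefinite. The second-order test alone is inconclusive -> degen.
(Indeed, f is constant along the null direction of H through x*, so x* is not a strict local extremum.)

degen


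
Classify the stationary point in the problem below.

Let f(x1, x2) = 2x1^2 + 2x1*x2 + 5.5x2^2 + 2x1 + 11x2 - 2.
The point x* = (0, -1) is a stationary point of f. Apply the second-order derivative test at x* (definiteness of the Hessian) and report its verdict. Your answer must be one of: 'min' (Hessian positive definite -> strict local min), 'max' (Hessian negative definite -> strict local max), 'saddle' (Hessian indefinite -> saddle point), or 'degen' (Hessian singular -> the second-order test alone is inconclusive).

Compute the Hessian H = grad^2 f:
  H = [[4, 2], [2, 11]]
Verify stationarity: grad f(x*) = H x* + g = (0, 0).
Eigenvalues of H: 3.4689, 11.5311.
Both eigenvalues > 0, so H is positive definite -> x* is a strict local min.

min


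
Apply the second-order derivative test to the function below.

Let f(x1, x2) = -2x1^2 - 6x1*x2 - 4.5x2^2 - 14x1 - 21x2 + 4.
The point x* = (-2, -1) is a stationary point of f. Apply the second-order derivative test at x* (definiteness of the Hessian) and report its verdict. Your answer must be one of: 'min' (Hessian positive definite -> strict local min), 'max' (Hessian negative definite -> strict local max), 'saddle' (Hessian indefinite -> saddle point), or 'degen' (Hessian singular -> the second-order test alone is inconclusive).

Compute the Hessian H = grad^2 f:
  H = [[-4, -6], [-6, -9]]
Verify stationarity: grad f(x*) = H x* + g = (0, 0).
Eigenvalues of H: -13, 0.
H has a zero eigenvalue (singular; negative semidefinite but not definite), so H is neither positive definite, negative definite, nor indefinite. The second-order test alone is inconclusive -> degen.
(Indeed, f is constant along the null direction of H through x*, so x* is not a strict local extremum.)

degen


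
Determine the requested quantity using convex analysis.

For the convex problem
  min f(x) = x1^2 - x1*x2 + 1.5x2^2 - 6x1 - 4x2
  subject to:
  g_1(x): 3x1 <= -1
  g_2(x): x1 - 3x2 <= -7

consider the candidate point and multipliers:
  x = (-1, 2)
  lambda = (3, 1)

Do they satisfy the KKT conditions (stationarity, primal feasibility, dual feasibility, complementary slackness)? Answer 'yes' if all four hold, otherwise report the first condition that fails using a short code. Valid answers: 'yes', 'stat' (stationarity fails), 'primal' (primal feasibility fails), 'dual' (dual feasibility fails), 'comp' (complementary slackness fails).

Gradient of f: grad f(x) = Q x + c = (-10, 3)
Constraint values g_i(x) = a_i^T x - b_i:
  g_1((-1, 2)) = -2
  g_2((-1, 2)) = 0
Stationarity residual: grad f(x) + sum_i lambda_i a_i = (0, 0)
  -> stationarity OK
Primal feasibility (all g_i <= 0): OK
Dual feasibility (all lambda_i >= 0): OK
Complementary slackness (lambda_i * g_i(x) = 0 for all i): FAILS

Verdict: the first failing condition is complementary_slackness -> comp.

comp


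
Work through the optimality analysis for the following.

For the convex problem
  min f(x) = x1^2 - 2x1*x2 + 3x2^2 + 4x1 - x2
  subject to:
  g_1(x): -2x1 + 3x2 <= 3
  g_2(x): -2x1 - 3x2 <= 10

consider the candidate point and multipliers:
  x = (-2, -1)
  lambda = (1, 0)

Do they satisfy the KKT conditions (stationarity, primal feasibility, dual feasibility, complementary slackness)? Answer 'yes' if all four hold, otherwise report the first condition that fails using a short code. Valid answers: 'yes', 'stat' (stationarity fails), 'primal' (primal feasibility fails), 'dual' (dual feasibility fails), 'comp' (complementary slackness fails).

Gradient of f: grad f(x) = Q x + c = (2, -3)
Constraint values g_i(x) = a_i^T x - b_i:
  g_1((-2, -1)) = -2
  g_2((-2, -1)) = -3
Stationarity residual: grad f(x) + sum_i lambda_i a_i = (0, 0)
  -> stationarity OK
Primal feasibility (all g_i <= 0): OK
Dual feasibility (all lambda_i >= 0): OK
Complementary slackness (lambda_i * g_i(x) = 0 for all i): FAILS

Verdict: the first failing condition is complementary_slackness -> comp.

comp


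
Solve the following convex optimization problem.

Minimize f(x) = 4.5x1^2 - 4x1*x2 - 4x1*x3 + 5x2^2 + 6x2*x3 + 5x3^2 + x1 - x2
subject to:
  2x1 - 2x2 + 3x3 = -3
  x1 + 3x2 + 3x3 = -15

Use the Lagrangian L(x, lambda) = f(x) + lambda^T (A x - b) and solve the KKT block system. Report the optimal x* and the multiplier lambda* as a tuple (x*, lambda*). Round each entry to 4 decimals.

Form the Lagrangian:
  L(x, lambda) = (1/2) x^T Q x + c^T x + lambda^T (A x - b)
Stationarity (grad_x L = 0): Q x + c + A^T lambda = 0.
Primal feasibility: A x = b.

This gives the KKT block system:
  [ Q   A^T ] [ x     ]   [-c ]
  [ A    0  ] [ lambda ] = [ b ]

Solving the linear system:
  x*      = (-2.5256, -2.9051, -1.253)
  lambda* = (-1.5217, 8.1412)
  f(x*)   = 58.9661

x* = (-2.5256, -2.9051, -1.253), lambda* = (-1.5217, 8.1412)


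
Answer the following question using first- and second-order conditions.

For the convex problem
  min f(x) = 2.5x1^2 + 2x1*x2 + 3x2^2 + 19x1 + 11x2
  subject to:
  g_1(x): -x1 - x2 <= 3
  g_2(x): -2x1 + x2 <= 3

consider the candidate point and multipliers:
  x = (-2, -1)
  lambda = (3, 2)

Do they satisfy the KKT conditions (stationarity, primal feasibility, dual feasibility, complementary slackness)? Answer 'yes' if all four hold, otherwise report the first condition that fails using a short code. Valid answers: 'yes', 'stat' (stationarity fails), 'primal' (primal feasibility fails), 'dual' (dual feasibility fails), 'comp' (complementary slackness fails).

Gradient of f: grad f(x) = Q x + c = (7, 1)
Constraint values g_i(x) = a_i^T x - b_i:
  g_1((-2, -1)) = 0
  g_2((-2, -1)) = 0
Stationarity residual: grad f(x) + sum_i lambda_i a_i = (0, 0)
  -> stationarity OK
Primal feasibility (all g_i <= 0): OK
Dual feasibility (all lambda_i >= 0): OK
Complementary slackness (lambda_i * g_i(x) = 0 for all i): OK

Verdict: yes, KKT holds.

yes
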